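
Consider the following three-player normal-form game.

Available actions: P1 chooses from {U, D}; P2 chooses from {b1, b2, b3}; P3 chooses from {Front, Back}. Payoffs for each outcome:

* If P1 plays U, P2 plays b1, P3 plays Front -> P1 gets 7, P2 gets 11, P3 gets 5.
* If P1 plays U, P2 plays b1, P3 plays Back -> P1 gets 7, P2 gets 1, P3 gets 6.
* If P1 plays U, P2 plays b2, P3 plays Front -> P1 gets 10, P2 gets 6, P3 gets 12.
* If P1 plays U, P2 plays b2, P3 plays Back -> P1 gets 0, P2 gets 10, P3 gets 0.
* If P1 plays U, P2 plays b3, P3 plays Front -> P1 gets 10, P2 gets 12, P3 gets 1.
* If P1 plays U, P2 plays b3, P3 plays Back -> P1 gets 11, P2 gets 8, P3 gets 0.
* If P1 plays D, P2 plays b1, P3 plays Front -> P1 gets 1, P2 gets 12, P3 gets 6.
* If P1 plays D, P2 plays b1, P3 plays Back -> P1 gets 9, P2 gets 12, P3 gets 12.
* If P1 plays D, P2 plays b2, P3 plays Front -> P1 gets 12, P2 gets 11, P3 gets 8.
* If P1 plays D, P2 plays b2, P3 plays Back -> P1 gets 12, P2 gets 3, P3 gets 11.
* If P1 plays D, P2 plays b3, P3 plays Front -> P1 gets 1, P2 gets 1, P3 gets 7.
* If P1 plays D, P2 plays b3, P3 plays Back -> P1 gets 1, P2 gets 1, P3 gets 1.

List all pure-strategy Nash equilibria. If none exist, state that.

(U, b1, Front): P2 can switch to b3 (11 → 12). Not NE.
(U, b1, Back): P1 can switch to D (7 → 9). Not NE.
(U, b2, Front): P1 can switch to D (10 → 12). Not NE.
(U, b2, Back): P1 can switch to D (0 → 12). Not NE.
(U, b3, Front): P1 gets 10, best alternative 1; P2 gets 12, best alternative 11; P3 gets 1, best alternative 0. No profitable deviation — NE.
(U, b3, Back): P2 can switch to b2 (8 → 10). Not NE.
(D, b1, Front): P1 can switch to U (1 → 7). Not NE.
(D, b1, Back): P1 gets 9, best alternative 7; P2 gets 12, best alternative 3; P3 gets 12, best alternative 6. No profitable deviation — NE.
(The remaining 4 profiles each have a profitable deviation by the same check.)

The pure Nash equilibria are (U, b3, Front); (D, b1, Back).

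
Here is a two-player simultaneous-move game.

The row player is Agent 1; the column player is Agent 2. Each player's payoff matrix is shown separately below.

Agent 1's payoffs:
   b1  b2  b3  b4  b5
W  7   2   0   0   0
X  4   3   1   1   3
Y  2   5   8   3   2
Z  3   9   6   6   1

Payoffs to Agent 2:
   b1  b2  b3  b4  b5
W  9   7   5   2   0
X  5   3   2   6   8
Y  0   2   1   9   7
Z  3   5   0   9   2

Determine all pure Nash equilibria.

Agent 1 against b1: payoffs 7, 4, 2, 3 → best response W.
Agent 1 against b2: payoffs 2, 3, 5, 9 → best response Z.
Agent 1 against b3: payoffs 0, 1, 8, 6 → best response Y.
Agent 1 against b4: payoffs 0, 1, 3, 6 → best response Z.
Agent 1 against b5: payoffs 0, 3, 2, 1 → best response X.
Agent 2 against W: payoffs 9, 7, 5, 2, 0 → best response b1.
Agent 2 against X: payoffs 5, 3, 2, 6, 8 → best response b5.
Agent 2 against Y: payoffs 0, 2, 1, 9, 7 → best response b4.
Agent 2 against Z: payoffs 3, 5, 0, 9, 2 → best response b4.
Mutual best responses: (W, b1); (X, b5); (Z, b4).

(W, b1), (X, b5), (Z, b4)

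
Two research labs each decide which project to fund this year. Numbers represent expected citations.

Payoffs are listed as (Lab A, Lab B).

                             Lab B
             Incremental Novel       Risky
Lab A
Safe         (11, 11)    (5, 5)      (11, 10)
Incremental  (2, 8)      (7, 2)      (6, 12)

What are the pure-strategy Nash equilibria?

Pure NE: (Safe, Incremental)

Lab A against Incremental: payoffs 11, 2 → best response Safe.
Lab A against Novel: payoffs 5, 7 → best response Incremental.
Lab A against Risky: payoffs 11, 6 → best response Safe.
Lab B against Safe: payoffs 11, 5, 10 → best response Incremental.
Lab B against Incremental: payoffs 8, 2, 12 → best response Risky.
Mutual best responses: (Safe, Incremental).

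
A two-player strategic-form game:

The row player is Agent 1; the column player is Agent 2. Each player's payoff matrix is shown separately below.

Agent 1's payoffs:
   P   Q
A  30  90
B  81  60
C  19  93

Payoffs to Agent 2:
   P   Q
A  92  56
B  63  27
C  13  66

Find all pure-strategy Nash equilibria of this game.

Mark each player's best response to every combination of opponents' strategies; a profile where every player is best-responding is a pure Nash equilibrium.
Agent 1 against P: payoffs 30, 81, 19 → best response B.
Agent 1 against Q: payoffs 90, 60, 93 → best response C.
Agent 2 against A: payoffs 92, 56 → best response P.
Agent 2 against B: payoffs 63, 27 → best response P.
Agent 2 against C: payoffs 13, 66 → best response Q.
Mutual best responses: (B, P); (C, Q).

Pure-strategy Nash equilibria: (B, P) and (C, Q)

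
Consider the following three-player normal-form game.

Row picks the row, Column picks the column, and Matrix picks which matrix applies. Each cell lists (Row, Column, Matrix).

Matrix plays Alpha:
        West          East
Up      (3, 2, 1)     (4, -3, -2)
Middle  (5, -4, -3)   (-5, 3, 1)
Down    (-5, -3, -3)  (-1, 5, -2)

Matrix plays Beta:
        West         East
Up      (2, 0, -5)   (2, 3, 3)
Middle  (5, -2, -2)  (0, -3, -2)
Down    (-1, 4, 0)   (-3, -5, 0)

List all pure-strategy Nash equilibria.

Row against (West, Alpha): payoffs 3, 5, -5 → best response Middle.
Row against (West, Beta): payoffs 2, 5, -1 → best response Middle.
Row against (East, Alpha): payoffs 4, -5, -1 → best response Up.
Row against (East, Beta): payoffs 2, 0, -3 → best response Up.
Column against (Up, Alpha): payoffs 2, -3 → best response West.
Column against (Up, Beta): payoffs 0, 3 → best response East.
Column against (Middle, Alpha): payoffs -4, 3 → best response East.
Column against (Middle, Beta): payoffs -2, -3 → best response West.
Column against (Down, Alpha): payoffs -3, 5 → best response East.
Column against (Down, Beta): payoffs 4, -5 → best response West.
Matrix against (Up, West): payoffs 1, -5 → best response Alpha.
Matrix against (Up, East): payoffs -2, 3 → best response Beta.
Matrix against (Middle, West): payoffs -3, -2 → best response Beta.
Matrix against (Middle, East): payoffs 1, -2 → best response Alpha.
Matrix against (Down, West): payoffs -3, 0 → best response Beta.
Matrix against (Down, East): payoffs -2, 0 → best response Beta.
Mutual best responses: (Up, East, Beta); (Middle, West, Beta).

Pure-strategy Nash equilibria: (Up, East, Beta) and (Middle, West, Beta)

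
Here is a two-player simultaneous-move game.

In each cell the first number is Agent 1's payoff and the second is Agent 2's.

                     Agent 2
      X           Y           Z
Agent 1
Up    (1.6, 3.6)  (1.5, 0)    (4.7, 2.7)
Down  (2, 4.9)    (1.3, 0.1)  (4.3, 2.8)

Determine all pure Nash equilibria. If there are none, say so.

Mark each player's best response to every combination of opponents' strategies; a profile where every player is best-responding is a pure Nash equilibrium.
Agent 1 against X: payoffs 1.6, 2 → best response Down.
Agent 1 against Y: payoffs 1.5, 1.3 → best response Up.
Agent 1 against Z: payoffs 4.7, 4.3 → best response Up.
Agent 2 against Up: payoffs 3.6, 0, 2.7 → best response X.
Agent 2 against Down: payoffs 4.9, 0.1, 2.8 → best response X.
Mutual best responses: (Down, X).

Pure NE: (Down, X)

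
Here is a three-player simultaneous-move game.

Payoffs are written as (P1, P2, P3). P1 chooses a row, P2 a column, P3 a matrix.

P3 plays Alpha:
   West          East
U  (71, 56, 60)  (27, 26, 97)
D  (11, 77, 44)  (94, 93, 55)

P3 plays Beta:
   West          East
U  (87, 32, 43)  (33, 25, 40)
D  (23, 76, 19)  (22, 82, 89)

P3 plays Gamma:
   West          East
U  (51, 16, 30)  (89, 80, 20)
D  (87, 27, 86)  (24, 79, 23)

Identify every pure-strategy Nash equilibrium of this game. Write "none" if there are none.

Pure NE: (U, West, Alpha)

Mark each player's best response to every combination of opponents' strategies; a profile where every player is best-responding is a pure Nash equilibrium.
P1 against (West, Alpha): payoffs 71, 11 → best response U.
P1 against (West, Beta): payoffs 87, 23 → best response U.
P1 against (West, Gamma): payoffs 51, 87 → best response D.
P1 against (East, Alpha): payoffs 27, 94 → best response D.
P1 against (East, Beta): payoffs 33, 22 → best response U.
P1 against (East, Gamma): payoffs 89, 24 → best response U.
P2 against (U, Alpha): payoffs 56, 26 → best response West.
P2 against (U, Beta): payoffs 32, 25 → best response West.
P2 against (U, Gamma): payoffs 16, 80 → best response East.
P2 against (D, Alpha): payoffs 77, 93 → best response East.
P2 against (D, Beta): payoffs 76, 82 → best response East.
P2 against (D, Gamma): payoffs 27, 79 → best response East.
P3 against (U, West): payoffs 60, 43, 30 → best response Alpha.
P3 against (U, East): payoffs 97, 40, 20 → best response Alpha.
P3 against (D, West): payoffs 44, 19, 86 → best response Gamma.
P3 against (D, East): payoffs 55, 89, 23 → best response Beta.
Mutual best responses: (U, West, Alpha).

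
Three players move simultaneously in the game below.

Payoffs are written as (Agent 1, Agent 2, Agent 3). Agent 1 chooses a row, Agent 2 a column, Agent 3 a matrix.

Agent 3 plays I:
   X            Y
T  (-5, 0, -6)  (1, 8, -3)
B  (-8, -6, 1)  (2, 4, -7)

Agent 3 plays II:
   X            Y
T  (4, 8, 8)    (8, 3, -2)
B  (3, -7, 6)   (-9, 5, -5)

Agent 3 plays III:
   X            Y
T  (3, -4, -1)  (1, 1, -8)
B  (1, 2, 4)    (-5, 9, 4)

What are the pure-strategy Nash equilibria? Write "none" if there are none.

(T, X, II)

Check each profile: it is a Nash equilibrium iff no player can strictly gain by switching unilaterally.
(T, X, I): Agent 2 can switch to Y (0 → 8). Not NE.
(T, X, II): Agent 1 gets 4, best alternative 3; Agent 2 gets 8, best alternative 3; Agent 3 gets 8, best alternative -1. No profitable deviation — NE.
(T, X, III): Agent 2 can switch to Y (-4 → 1). Not NE.
(T, Y, I): Agent 1 can switch to B (1 → 2). Not NE.
(T, Y, II): Agent 2 can switch to X (3 → 8). Not NE.
(T, Y, III): Agent 3 can switch to I (-8 → -3). Not NE.
(B, X, I): Agent 1 can switch to T (-8 → -5). Not NE.
(The remaining 5 profiles each have a profitable deviation by the same check.)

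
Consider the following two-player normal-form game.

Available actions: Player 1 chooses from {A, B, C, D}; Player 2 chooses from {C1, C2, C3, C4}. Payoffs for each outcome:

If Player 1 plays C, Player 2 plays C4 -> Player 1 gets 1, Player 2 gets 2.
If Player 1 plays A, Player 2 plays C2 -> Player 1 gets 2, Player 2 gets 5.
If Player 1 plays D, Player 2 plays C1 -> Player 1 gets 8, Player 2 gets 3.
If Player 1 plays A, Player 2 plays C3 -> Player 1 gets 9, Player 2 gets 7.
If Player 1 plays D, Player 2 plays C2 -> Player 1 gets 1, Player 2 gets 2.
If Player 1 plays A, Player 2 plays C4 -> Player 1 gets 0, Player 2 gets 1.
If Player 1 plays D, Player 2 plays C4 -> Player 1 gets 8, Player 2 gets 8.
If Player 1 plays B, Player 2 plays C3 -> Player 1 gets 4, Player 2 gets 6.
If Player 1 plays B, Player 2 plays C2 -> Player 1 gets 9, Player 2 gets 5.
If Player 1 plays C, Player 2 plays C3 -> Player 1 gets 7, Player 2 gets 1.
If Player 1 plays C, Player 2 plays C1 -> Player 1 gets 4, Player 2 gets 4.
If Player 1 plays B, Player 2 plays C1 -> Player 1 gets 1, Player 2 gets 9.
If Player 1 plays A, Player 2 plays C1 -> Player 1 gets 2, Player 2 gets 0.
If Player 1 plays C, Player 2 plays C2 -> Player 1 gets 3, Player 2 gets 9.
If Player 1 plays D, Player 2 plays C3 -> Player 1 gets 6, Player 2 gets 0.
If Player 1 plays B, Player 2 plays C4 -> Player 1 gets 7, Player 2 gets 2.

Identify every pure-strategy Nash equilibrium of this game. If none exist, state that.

(A, C3) and (D, C4)

(A, C1): Player 1 can switch to C (2 → 4). Not NE.
(A, C2): Player 1 can switch to B (2 → 9). Not NE.
(A, C3): Player 1 gets 9, best alternative 7; Player 2 gets 7, best alternative 5. No profitable deviation — NE.
(A, C4): Player 1 can switch to B (0 → 7). Not NE.
(B, C1): Player 1 can switch to A (1 → 2). Not NE.
(B, C2): Player 2 can switch to C1 (5 → 9). Not NE.
(B, C3): Player 1 can switch to A (4 → 9). Not NE.
(B, C4): Player 1 can switch to D (7 → 8). Not NE.
(C, C1): Player 1 can switch to D (4 → 8). Not NE.
(D, C4): Player 1 gets 8, best alternative 7; Player 2 gets 8, best alternative 3. No profitable deviation — NE.
(The remaining 6 profiles each have a profitable deviation by the same check.)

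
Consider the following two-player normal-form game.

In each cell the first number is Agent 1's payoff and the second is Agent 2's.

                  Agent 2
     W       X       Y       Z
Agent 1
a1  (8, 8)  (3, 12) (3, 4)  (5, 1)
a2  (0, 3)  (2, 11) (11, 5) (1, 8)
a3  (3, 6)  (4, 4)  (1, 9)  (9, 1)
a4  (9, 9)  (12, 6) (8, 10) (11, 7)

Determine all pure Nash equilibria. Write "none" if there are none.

This game has no pure Nash equilibrium.

Agent 1 against W: payoffs 8, 0, 3, 9 → best response a4.
Agent 1 against X: payoffs 3, 2, 4, 12 → best response a4.
Agent 1 against Y: payoffs 3, 11, 1, 8 → best response a2.
Agent 1 against Z: payoffs 5, 1, 9, 11 → best response a4.
Agent 2 against a1: payoffs 8, 12, 4, 1 → best response X.
Agent 2 against a2: payoffs 3, 11, 5, 8 → best response X.
Agent 2 against a3: payoffs 6, 4, 9, 1 → best response Y.
Agent 2 against a4: payoffs 9, 6, 10, 7 → best response Y.
No profile is a mutual best response for all players.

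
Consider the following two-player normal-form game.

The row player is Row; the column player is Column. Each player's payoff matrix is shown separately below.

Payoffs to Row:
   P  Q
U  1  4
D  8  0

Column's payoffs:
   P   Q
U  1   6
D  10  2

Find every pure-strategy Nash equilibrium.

(U, P): Row can switch to D (1 → 8). Not NE.
(U, Q): Row gets 4, best alternative 0; Column gets 6, best alternative 1. No profitable deviation — NE.
(D, P): Row gets 8, best alternative 1; Column gets 10, best alternative 2. No profitable deviation — NE.
(D, Q): Row can switch to U (0 → 4). Not NE.

(U, Q), (D, P)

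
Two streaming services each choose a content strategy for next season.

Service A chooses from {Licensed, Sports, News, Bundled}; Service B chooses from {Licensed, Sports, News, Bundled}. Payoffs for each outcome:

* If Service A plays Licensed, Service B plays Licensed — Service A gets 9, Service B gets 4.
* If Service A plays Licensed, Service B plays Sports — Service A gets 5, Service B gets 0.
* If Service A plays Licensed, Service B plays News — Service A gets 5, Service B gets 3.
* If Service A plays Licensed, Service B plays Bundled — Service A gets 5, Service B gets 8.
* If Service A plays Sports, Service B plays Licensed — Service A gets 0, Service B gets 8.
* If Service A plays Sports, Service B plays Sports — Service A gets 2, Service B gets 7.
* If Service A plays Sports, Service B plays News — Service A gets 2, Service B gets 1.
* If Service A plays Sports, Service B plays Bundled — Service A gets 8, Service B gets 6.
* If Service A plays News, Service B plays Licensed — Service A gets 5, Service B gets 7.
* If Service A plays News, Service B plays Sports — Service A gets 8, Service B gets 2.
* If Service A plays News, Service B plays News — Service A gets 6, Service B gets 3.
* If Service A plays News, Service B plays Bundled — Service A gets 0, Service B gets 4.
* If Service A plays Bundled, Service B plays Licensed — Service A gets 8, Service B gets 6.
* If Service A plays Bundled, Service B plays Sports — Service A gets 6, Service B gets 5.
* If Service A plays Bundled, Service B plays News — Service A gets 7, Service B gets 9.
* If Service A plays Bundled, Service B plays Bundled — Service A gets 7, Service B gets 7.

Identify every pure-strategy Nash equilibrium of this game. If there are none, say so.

Pure NE: (Bundled, News)

(Licensed, Licensed): Service B can switch to Bundled (4 → 8). Not NE.
(Licensed, Sports): Service A can switch to News (5 → 8). Not NE.
(Licensed, News): Service A can switch to News (5 → 6). Not NE.
(Licensed, Bundled): Service A can switch to Sports (5 → 8). Not NE.
(Sports, Licensed): Service A can switch to Licensed (0 → 9). Not NE.
(Sports, Sports): Service A can switch to Licensed (2 → 5). Not NE.
(Sports, News): Service A can switch to Licensed (2 → 5). Not NE.
(Sports, Bundled): Service B can switch to Licensed (6 → 8). Not NE.
(News, Licensed): Service A can switch to Licensed (5 → 9). Not NE.
(News, Sports): Service B can switch to Licensed (2 → 7). Not NE.
(Bundled, News): Service A gets 7, best alternative 6; Service B gets 9, best alternative 7. No profitable deviation — NE.
(The remaining 5 profiles each have a profitable deviation by the same check.)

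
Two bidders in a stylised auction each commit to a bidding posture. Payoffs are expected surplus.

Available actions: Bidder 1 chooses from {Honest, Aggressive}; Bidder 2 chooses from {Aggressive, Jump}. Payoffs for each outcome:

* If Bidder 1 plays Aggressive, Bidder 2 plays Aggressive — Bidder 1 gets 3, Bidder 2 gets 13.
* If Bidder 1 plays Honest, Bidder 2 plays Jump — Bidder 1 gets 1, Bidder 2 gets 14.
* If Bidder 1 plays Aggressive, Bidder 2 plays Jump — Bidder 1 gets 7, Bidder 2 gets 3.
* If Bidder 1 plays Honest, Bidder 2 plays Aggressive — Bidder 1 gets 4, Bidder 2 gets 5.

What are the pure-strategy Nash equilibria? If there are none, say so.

There is no pure-strategy Nash equilibrium.

Bidder 1 against Aggressive: payoffs 4, 3 → best response Honest.
Bidder 1 against Jump: payoffs 1, 7 → best response Aggressive.
Bidder 2 against Honest: payoffs 5, 14 → best response Jump.
Bidder 2 against Aggressive: payoffs 13, 3 → best response Aggressive.
No profile is a mutual best response for all players.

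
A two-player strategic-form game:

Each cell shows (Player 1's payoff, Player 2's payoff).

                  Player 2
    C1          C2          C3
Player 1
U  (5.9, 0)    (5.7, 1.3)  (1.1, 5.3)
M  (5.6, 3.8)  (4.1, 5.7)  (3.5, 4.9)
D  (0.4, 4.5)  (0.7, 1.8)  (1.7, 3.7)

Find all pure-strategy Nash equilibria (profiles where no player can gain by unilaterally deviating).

No pure-strategy Nash equilibrium.

Player 1 against C1: payoffs 5.9, 5.6, 0.4 → best response U.
Player 1 against C2: payoffs 5.7, 4.1, 0.7 → best response U.
Player 1 against C3: payoffs 1.1, 3.5, 1.7 → best response M.
Player 2 against U: payoffs 0, 1.3, 5.3 → best response C3.
Player 2 against M: payoffs 3.8, 5.7, 4.9 → best response C2.
Player 2 against D: payoffs 4.5, 1.8, 3.7 → best response C1.
No profile is a mutual best response for all players.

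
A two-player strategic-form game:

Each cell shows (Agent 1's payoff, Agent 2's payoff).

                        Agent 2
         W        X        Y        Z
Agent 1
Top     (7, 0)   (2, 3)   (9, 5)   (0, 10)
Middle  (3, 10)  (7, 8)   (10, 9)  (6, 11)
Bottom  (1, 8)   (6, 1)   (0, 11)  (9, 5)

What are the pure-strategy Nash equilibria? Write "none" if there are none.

Check each profile: it is a Nash equilibrium iff no player can strictly gain by switching unilaterally.
(Top, W): Agent 2 can switch to X (0 → 3). Not NE.
(Top, X): Agent 1 can switch to Middle (2 → 7). Not NE.
(Top, Y): Agent 1 can switch to Middle (9 → 10). Not NE.
(Top, Z): Agent 1 can switch to Middle (0 → 6). Not NE.
(Middle, W): Agent 1 can switch to Top (3 → 7). Not NE.
(Middle, X): Agent 2 can switch to W (8 → 10). Not NE.
(Middle, Y): Agent 2 can switch to W (9 → 10). Not NE.
(Middle, Z): Agent 1 can switch to Bottom (6 → 9). Not NE.
(The remaining 4 profiles each have a profitable deviation by the same check.)

No pure-strategy Nash equilibrium.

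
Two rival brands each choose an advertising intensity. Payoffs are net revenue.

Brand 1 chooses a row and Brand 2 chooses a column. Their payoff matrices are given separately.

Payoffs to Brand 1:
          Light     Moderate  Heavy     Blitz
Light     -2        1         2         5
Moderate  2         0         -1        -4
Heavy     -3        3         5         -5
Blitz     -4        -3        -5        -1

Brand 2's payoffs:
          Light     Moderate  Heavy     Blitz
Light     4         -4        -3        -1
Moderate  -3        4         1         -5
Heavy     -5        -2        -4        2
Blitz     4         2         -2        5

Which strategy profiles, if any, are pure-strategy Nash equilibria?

Brand 1 against Light: payoffs -2, 2, -3, -4 → best response Moderate.
Brand 1 against Moderate: payoffs 1, 0, 3, -3 → best response Heavy.
Brand 1 against Heavy: payoffs 2, -1, 5, -5 → best response Heavy.
Brand 1 against Blitz: payoffs 5, -4, -5, -1 → best response Light.
Brand 2 against Light: payoffs 4, -4, -3, -1 → best response Light.
Brand 2 against Moderate: payoffs -3, 4, 1, -5 → best response Moderate.
Brand 2 against Heavy: payoffs -5, -2, -4, 2 → best response Blitz.
Brand 2 against Blitz: payoffs 4, 2, -2, 5 → best response Blitz.
No profile is a mutual best response for all players.

No pure-strategy Nash equilibrium.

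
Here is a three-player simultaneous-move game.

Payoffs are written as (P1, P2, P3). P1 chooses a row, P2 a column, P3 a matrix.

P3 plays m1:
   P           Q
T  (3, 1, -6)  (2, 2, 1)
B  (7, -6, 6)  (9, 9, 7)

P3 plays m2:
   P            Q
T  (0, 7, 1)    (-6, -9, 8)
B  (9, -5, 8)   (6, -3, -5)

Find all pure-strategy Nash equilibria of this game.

Pure NE: (B, Q, m1)

P1 against (P, m1): payoffs 3, 7 → best response B.
P1 against (P, m2): payoffs 0, 9 → best response B.
P1 against (Q, m1): payoffs 2, 9 → best response B.
P1 against (Q, m2): payoffs -6, 6 → best response B.
P2 against (T, m1): payoffs 1, 2 → best response Q.
P2 against (T, m2): payoffs 7, -9 → best response P.
P2 against (B, m1): payoffs -6, 9 → best response Q.
P2 against (B, m2): payoffs -5, -3 → best response Q.
P3 against (T, P): payoffs -6, 1 → best response m2.
P3 against (T, Q): payoffs 1, 8 → best response m2.
P3 against (B, P): payoffs 6, 8 → best response m2.
P3 against (B, Q): payoffs 7, -5 → best response m1.
Mutual best responses: (B, Q, m1).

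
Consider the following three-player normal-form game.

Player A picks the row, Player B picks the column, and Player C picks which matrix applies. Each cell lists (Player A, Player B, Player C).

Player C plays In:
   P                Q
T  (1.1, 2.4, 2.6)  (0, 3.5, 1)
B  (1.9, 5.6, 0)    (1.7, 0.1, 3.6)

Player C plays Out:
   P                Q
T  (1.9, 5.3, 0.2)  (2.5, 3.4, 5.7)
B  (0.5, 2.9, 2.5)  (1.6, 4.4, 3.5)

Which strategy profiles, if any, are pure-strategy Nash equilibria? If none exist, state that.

This game has no pure Nash equilibrium.

Player A against (P, In): payoffs 1.1, 1.9 → best response B.
Player A against (P, Out): payoffs 1.9, 0.5 → best response T.
Player A against (Q, In): payoffs 0, 1.7 → best response B.
Player A against (Q, Out): payoffs 2.5, 1.6 → best response T.
Player B against (T, In): payoffs 2.4, 3.5 → best response Q.
Player B against (T, Out): payoffs 5.3, 3.4 → best response P.
Player B against (B, In): payoffs 5.6, 0.1 → best response P.
Player B against (B, Out): payoffs 2.9, 4.4 → best response Q.
Player C against (T, P): payoffs 2.6, 0.2 → best response In.
Player C against (T, Q): payoffs 1, 5.7 → best response Out.
Player C against (B, P): payoffs 0, 2.5 → best response Out.
Player C against (B, Q): payoffs 3.6, 3.5 → best response In.
No profile is a mutual best response for all players.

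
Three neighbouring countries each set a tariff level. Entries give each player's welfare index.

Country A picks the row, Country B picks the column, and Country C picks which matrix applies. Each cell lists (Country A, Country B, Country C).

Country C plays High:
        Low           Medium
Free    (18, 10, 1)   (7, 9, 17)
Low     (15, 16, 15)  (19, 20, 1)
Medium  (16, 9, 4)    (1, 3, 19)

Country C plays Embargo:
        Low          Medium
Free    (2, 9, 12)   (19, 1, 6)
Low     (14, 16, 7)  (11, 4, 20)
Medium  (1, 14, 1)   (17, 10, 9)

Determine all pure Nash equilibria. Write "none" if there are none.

(Free, Low, High): Country C can switch to Embargo (1 → 12). Not NE.
(Free, Low, Embargo): Country A can switch to Low (2 → 14). Not NE.
(Free, Medium, High): Country A can switch to Low (7 → 19). Not NE.
(Free, Medium, Embargo): Country B can switch to Low (1 → 9). Not NE.
(Low, Low, High): Country A can switch to Free (15 → 18). Not NE.
(Low, Low, Embargo): Country C can switch to High (7 → 15). Not NE.
(Low, Medium, High): Country C can switch to Embargo (1 → 20). Not NE.
(Low, Medium, Embargo): Country A can switch to Free (11 → 19). Not NE.
(Medium, Low, High): Country A can switch to Free (16 → 18). Not NE.
(Medium, Low, Embargo): Country A can switch to Free (1 → 2). Not NE.
(The remaining 2 profiles each have a profitable deviation by the same check.)

There is no pure-strategy Nash equilibrium.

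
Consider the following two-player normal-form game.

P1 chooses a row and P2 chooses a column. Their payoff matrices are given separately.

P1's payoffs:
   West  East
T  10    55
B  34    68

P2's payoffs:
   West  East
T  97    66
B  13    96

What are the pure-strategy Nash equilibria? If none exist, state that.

P1 against West: payoffs 10, 34 → best response B.
P1 against East: payoffs 55, 68 → best response B.
P2 against T: payoffs 97, 66 → best response West.
P2 against B: payoffs 13, 96 → best response East.
Mutual best responses: (B, East).

(B, East)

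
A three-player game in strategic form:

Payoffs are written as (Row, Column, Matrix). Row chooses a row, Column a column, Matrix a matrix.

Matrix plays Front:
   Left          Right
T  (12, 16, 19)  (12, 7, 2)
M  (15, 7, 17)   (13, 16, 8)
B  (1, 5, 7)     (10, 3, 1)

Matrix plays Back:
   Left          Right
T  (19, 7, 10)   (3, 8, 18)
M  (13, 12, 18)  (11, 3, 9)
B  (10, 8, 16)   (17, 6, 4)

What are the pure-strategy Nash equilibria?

Row against (Left, Front): payoffs 12, 15, 1 → best response M.
Row against (Left, Back): payoffs 19, 13, 10 → best response T.
Row against (Right, Front): payoffs 12, 13, 10 → best response M.
Row against (Right, Back): payoffs 3, 11, 17 → best response B.
Column against (T, Front): payoffs 16, 7 → best response Left.
Column against (T, Back): payoffs 7, 8 → best response Right.
Column against (M, Front): payoffs 7, 16 → best response Right.
Column against (M, Back): payoffs 12, 3 → best response Left.
Column against (B, Front): payoffs 5, 3 → best response Left.
Column against (B, Back): payoffs 8, 6 → best response Left.
Matrix against (T, Left): payoffs 19, 10 → best response Front.
Matrix against (T, Right): payoffs 2, 18 → best response Back.
Matrix against (M, Left): payoffs 17, 18 → best response Back.
Matrix against (M, Right): payoffs 8, 9 → best response Back.
Matrix against (B, Left): payoffs 7, 16 → best response Back.
Matrix against (B, Right): payoffs 1, 4 → best response Back.
No profile is a mutual best response for all players.

There is no pure-strategy Nash equilibrium.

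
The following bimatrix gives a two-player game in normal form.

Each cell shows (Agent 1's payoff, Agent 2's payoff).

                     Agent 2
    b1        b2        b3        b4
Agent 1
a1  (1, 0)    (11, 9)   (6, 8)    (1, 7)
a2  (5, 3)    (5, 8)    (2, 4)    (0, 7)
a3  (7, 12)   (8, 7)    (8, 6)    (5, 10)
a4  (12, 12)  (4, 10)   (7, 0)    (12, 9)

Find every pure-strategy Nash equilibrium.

(a1, b2), (a4, b1)

Agent 1 against b1: payoffs 1, 5, 7, 12 → best response a4.
Agent 1 against b2: payoffs 11, 5, 8, 4 → best response a1.
Agent 1 against b3: payoffs 6, 2, 8, 7 → best response a3.
Agent 1 against b4: payoffs 1, 0, 5, 12 → best response a4.
Agent 2 against a1: payoffs 0, 9, 8, 7 → best response b2.
Agent 2 against a2: payoffs 3, 8, 4, 7 → best response b2.
Agent 2 against a3: payoffs 12, 7, 6, 10 → best response b1.
Agent 2 against a4: payoffs 12, 10, 0, 9 → best response b1.
Mutual best responses: (a1, b2); (a4, b1).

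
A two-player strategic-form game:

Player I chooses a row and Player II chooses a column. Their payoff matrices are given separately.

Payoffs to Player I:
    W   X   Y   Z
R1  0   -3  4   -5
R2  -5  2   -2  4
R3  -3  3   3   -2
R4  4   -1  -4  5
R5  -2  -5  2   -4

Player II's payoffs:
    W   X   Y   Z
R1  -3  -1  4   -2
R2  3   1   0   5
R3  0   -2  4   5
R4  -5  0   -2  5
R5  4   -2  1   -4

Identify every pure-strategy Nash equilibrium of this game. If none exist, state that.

The pure Nash equilibria are (R1, Y); (R4, Z).

Mark each player's best response to every combination of opponents' strategies; a profile where every player is best-responding is a pure Nash equilibrium.
Player I against W: payoffs 0, -5, -3, 4, -2 → best response R4.
Player I against X: payoffs -3, 2, 3, -1, -5 → best response R3.
Player I against Y: payoffs 4, -2, 3, -4, 2 → best response R1.
Player I against Z: payoffs -5, 4, -2, 5, -4 → best response R4.
Player II against R1: payoffs -3, -1, 4, -2 → best response Y.
Player II against R2: payoffs 3, 1, 0, 5 → best response Z.
Player II against R3: payoffs 0, -2, 4, 5 → best response Z.
Player II against R4: payoffs -5, 0, -2, 5 → best response Z.
Player II against R5: payoffs 4, -2, 1, -4 → best response W.
Mutual best responses: (R1, Y); (R4, Z).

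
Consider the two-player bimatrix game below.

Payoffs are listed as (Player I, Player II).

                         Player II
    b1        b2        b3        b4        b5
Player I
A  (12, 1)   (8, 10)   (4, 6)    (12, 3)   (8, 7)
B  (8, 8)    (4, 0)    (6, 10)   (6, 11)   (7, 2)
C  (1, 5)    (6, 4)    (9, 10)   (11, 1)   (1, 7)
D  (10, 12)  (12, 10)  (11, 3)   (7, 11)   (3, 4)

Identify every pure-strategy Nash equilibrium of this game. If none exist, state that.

none

Player I against b1: payoffs 12, 8, 1, 10 → best response A.
Player I against b2: payoffs 8, 4, 6, 12 → best response D.
Player I against b3: payoffs 4, 6, 9, 11 → best response D.
Player I against b4: payoffs 12, 6, 11, 7 → best response A.
Player I against b5: payoffs 8, 7, 1, 3 → best response A.
Player II against A: payoffs 1, 10, 6, 3, 7 → best response b2.
Player II against B: payoffs 8, 0, 10, 11, 2 → best response b4.
Player II against C: payoffs 5, 4, 10, 1, 7 → best response b3.
Player II against D: payoffs 12, 10, 3, 11, 4 → best response b1.
No profile is a mutual best response for all players.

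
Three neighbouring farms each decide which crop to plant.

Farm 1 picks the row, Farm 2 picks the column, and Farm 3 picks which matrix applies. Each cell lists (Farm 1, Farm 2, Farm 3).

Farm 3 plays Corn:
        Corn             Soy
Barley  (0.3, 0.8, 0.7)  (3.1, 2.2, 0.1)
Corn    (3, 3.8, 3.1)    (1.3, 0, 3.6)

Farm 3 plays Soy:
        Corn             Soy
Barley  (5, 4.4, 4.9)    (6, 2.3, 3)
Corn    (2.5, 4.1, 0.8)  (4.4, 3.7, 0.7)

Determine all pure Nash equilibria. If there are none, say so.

Pure-strategy Nash equilibria: (Barley, Corn, Soy); (Corn, Corn, Corn)

For each player, find the best response to each opponent profile; mutual best responses are the pure NE.
Farm 1 against (Corn, Corn): payoffs 0.3, 3 → best response Corn.
Farm 1 against (Corn, Soy): payoffs 5, 2.5 → best response Barley.
Farm 1 against (Soy, Corn): payoffs 3.1, 1.3 → best response Barley.
Farm 1 against (Soy, Soy): payoffs 6, 4.4 → best response Barley.
Farm 2 against (Barley, Corn): payoffs 0.8, 2.2 → best response Soy.
Farm 2 against (Barley, Soy): payoffs 4.4, 2.3 → best response Corn.
Farm 2 against (Corn, Corn): payoffs 3.8, 0 → best response Corn.
Farm 2 against (Corn, Soy): payoffs 4.1, 3.7 → best response Corn.
Farm 3 against (Barley, Corn): payoffs 0.7, 4.9 → best response Soy.
Farm 3 against (Barley, Soy): payoffs 0.1, 3 → best response Soy.
Farm 3 against (Corn, Corn): payoffs 3.1, 0.8 → best response Corn.
Farm 3 against (Corn, Soy): payoffs 3.6, 0.7 → best response Corn.
Mutual best responses: (Barley, Corn, Soy); (Corn, Corn, Corn).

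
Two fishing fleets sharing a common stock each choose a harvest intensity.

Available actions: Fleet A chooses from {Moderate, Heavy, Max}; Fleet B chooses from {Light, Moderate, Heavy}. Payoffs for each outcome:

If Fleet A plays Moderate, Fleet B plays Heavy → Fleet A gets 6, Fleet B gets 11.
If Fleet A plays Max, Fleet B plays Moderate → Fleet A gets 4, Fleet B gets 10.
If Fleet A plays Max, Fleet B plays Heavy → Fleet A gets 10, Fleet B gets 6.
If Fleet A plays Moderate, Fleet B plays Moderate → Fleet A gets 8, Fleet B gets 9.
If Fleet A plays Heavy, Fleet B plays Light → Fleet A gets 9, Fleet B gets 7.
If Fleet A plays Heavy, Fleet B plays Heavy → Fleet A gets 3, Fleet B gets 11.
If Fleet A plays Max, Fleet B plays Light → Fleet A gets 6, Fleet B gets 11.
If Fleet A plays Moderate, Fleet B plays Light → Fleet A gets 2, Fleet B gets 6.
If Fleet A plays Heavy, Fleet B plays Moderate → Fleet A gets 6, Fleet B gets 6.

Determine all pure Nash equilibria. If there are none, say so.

No pure-strategy Nash equilibrium.

Fleet A against Light: payoffs 2, 9, 6 → best response Heavy.
Fleet A against Moderate: payoffs 8, 6, 4 → best response Moderate.
Fleet A against Heavy: payoffs 6, 3, 10 → best response Max.
Fleet B against Moderate: payoffs 6, 9, 11 → best response Heavy.
Fleet B against Heavy: payoffs 7, 6, 11 → best response Heavy.
Fleet B against Max: payoffs 11, 10, 6 → best response Light.
No profile is a mutual best response for all players.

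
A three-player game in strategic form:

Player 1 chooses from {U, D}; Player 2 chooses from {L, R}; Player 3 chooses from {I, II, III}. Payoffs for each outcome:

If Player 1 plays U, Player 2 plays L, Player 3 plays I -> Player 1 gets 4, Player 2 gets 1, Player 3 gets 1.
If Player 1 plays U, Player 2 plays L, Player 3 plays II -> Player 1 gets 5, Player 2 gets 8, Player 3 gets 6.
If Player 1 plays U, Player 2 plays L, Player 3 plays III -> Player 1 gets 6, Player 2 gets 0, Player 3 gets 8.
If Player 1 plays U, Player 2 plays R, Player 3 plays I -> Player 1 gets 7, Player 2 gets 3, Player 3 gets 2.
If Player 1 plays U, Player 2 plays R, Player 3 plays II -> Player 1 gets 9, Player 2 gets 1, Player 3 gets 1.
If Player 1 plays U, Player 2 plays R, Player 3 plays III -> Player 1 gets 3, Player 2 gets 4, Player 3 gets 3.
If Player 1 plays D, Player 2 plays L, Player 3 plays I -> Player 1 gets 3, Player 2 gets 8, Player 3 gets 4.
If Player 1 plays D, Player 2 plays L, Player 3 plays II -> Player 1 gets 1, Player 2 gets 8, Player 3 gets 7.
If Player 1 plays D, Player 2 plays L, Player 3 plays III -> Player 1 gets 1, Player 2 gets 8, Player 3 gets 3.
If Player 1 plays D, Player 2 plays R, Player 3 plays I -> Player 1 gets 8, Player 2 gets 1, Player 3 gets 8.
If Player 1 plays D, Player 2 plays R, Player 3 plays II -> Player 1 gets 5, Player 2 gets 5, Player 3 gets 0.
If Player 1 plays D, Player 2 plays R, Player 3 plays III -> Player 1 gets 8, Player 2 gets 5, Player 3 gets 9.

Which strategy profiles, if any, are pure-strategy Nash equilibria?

none

For each strategy profile, look for a profitable unilateral deviation.
(U, L, I): Player 2 can switch to R (1 → 3). Not NE.
(U, L, II): Player 3 can switch to III (6 → 8). Not NE.
(U, L, III): Player 2 can switch to R (0 → 4). Not NE.
(U, R, I): Player 1 can switch to D (7 → 8). Not NE.
(U, R, II): Player 2 can switch to L (1 → 8). Not NE.
(U, R, III): Player 1 can switch to D (3 → 8). Not NE.
(The remaining 6 profiles each have a profitable deviation by the same check.)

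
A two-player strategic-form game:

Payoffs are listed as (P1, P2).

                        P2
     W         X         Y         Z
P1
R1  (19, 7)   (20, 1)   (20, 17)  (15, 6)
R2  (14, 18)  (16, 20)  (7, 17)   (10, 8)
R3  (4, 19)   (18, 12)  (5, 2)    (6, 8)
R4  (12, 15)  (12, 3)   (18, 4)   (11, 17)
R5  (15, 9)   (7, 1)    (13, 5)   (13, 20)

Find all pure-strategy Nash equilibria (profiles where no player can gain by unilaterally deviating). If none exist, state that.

(R1, Y)

P1 against W: payoffs 19, 14, 4, 12, 15 → best response R1.
P1 against X: payoffs 20, 16, 18, 12, 7 → best response R1.
P1 against Y: payoffs 20, 7, 5, 18, 13 → best response R1.
P1 against Z: payoffs 15, 10, 6, 11, 13 → best response R1.
P2 against R1: payoffs 7, 1, 17, 6 → best response Y.
P2 against R2: payoffs 18, 20, 17, 8 → best response X.
P2 against R3: payoffs 19, 12, 2, 8 → best response W.
P2 against R4: payoffs 15, 3, 4, 17 → best response Z.
P2 against R5: payoffs 9, 1, 5, 20 → best response Z.
Mutual best responses: (R1, Y).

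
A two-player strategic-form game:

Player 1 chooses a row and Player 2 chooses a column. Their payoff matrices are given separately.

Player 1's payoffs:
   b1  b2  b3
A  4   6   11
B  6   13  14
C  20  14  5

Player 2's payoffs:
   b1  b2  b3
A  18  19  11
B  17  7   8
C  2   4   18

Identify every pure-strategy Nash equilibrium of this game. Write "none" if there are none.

none

Mark each player's best response to every combination of opponents' strategies; a profile where every player is best-responding is a pure Nash equilibrium.
Player 1 against b1: payoffs 4, 6, 20 → best response C.
Player 1 against b2: payoffs 6, 13, 14 → best response C.
Player 1 against b3: payoffs 11, 14, 5 → best response B.
Player 2 against A: payoffs 18, 19, 11 → best response b2.
Player 2 against B: payoffs 17, 7, 8 → best response b1.
Player 2 against C: payoffs 2, 4, 18 → best response b3.
No profile is a mutual best response for all players.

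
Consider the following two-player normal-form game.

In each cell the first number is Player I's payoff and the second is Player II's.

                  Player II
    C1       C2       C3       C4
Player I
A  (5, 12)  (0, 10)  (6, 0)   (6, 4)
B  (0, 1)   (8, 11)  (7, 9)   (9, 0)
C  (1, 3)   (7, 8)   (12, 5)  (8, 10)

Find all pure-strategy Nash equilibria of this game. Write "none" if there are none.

Player I against C1: payoffs 5, 0, 1 → best response A.
Player I against C2: payoffs 0, 8, 7 → best response B.
Player I against C3: payoffs 6, 7, 12 → best response C.
Player I against C4: payoffs 6, 9, 8 → best response B.
Player II against A: payoffs 12, 10, 0, 4 → best response C1.
Player II against B: payoffs 1, 11, 9, 0 → best response C2.
Player II against C: payoffs 3, 8, 5, 10 → best response C4.
Mutual best responses: (A, C1); (B, C2).

Pure-strategy Nash equilibria: (A, C1), (B, C2)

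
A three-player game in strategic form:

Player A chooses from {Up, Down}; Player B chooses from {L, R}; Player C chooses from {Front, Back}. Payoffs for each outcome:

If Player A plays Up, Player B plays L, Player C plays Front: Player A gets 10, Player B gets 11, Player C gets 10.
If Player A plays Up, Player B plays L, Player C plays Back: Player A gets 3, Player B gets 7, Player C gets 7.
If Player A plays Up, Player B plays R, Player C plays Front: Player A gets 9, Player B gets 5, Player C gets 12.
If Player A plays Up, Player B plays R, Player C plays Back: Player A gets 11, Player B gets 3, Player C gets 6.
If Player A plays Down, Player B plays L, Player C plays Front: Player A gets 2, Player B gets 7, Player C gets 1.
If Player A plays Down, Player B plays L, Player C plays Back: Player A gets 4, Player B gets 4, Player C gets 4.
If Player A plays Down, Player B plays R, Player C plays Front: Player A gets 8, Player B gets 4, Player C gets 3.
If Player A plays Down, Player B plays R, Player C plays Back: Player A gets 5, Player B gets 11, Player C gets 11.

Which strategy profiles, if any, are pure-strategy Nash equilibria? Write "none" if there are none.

(Up, L, Front): Player A gets 10, best alternative 2; Player B gets 11, best alternative 5; Player C gets 10, best alternative 7. No profitable deviation — NE.
(Up, L, Back): Player A can switch to Down (3 → 4). Not NE.
(Up, R, Front): Player B can switch to L (5 → 11). Not NE.
(Up, R, Back): Player B can switch to L (3 → 7). Not NE.
(Down, L, Front): Player A can switch to Up (2 → 10). Not NE.
(Down, L, Back): Player B can switch to R (4 → 11). Not NE.
(Down, R, Front): Player A can switch to Up (8 → 9). Not NE.
(Down, R, Back): Player A can switch to Up (5 → 11). Not NE.

Pure NE: (Up, L, Front)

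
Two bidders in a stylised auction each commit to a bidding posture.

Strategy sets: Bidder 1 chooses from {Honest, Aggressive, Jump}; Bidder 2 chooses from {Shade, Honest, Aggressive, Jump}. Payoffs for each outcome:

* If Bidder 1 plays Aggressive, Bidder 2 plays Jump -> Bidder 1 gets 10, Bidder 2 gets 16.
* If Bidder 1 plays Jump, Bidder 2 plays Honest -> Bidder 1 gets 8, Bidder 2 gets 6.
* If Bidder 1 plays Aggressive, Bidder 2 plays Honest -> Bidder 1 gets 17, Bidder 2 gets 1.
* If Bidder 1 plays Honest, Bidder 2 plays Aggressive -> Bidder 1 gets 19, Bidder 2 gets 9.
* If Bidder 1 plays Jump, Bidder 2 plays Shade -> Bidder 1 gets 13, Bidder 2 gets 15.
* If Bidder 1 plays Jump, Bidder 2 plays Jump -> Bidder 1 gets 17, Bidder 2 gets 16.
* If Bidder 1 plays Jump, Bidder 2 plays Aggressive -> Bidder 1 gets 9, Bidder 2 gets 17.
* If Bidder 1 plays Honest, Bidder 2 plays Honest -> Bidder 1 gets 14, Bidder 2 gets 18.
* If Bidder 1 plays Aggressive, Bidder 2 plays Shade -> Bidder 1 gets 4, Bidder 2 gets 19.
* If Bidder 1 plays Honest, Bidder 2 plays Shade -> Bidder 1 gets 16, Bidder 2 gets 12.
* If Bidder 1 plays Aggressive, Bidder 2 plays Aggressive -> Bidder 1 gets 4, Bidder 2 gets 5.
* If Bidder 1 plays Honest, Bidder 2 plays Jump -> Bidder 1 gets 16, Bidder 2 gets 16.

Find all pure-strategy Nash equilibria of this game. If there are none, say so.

There is no pure-strategy Nash equilibrium.

Check each profile: it is a Nash equilibrium iff no player can strictly gain by switching unilaterally.
(Honest, Shade): Bidder 2 can switch to Honest (12 → 18). Not NE.
(Honest, Honest): Bidder 1 can switch to Aggressive (14 → 17). Not NE.
(Honest, Aggressive): Bidder 2 can switch to Shade (9 → 12). Not NE.
(Honest, Jump): Bidder 1 can switch to Jump (16 → 17). Not NE.
(Aggressive, Shade): Bidder 1 can switch to Honest (4 → 16). Not NE.
(Aggressive, Honest): Bidder 2 can switch to Shade (1 → 19). Not NE.
(Aggressive, Aggressive): Bidder 1 can switch to Honest (4 → 19). Not NE.
(Aggressive, Jump): Bidder 1 can switch to Honest (10 → 16). Not NE.
(Jump, Shade): Bidder 1 can switch to Honest (13 → 16). Not NE.
(Jump, Honest): Bidder 1 can switch to Honest (8 → 14). Not NE.
(Jump, Aggressive): Bidder 1 can switch to Honest (9 → 19). Not NE.
(Jump, Jump): Bidder 2 can switch to Aggressive (16 → 17). Not NE.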